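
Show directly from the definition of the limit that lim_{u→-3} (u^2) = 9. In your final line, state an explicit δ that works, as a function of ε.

Fix ε > 0. We seek δ > 0 with 0 < |u + 3| < δ ⇒ |u^2 − 9| < ε.
Factor: u^2 − 9 = (u + 3)(u - 3), so |u^2 − 9| = |u + 3|·|u - 3|.
Restrict δ ≤ 2. Then |u + 3| < 2 gives |u| < 5, so by the triangle inequality |u - 3| ≤ 5 + 3 = 8.
Hence |u^2 − 9| ≤ 8|u + 3|, which is < ε once |u + 3| < ε/8.
Take δ = min(2, ε/8). If 0 < |u + 3| < δ then both bounds hold and |u^2 − 9| ≤ 8|u + 3| < 8·(ε/8) = ε.

δ = min(2, ε/8)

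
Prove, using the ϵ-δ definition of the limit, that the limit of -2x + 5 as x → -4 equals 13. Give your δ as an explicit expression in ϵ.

δ = ϵ/2

Let ϵ > 0 be given. We need δ > 0 so that 0 < |x + 4| < δ implies |(-2x + 5) − 13| < ϵ.
|(-2x + 5) − 13| = |-2x - 8| = 2|x + 4|.
So 2|x + 4| < ϵ exactly when |x + 4| < ϵ/2.
Take δ = ϵ/2. If 0 < |x + 4| < δ then |(-2x + 5) − 13| = 2|x + 4| < 2·(ϵ/2) = ϵ.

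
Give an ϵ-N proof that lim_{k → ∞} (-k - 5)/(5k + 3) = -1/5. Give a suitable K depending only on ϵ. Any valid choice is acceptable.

Fix ϵ > 0. For k ≥ 1, |(-k - 5)/(5k + 3) + 1/5| = |-22|/(5(5k + 3)) = 22/(5(5k + 3)).
Since 5k + 3 ≥ 5k for k ≥ 1, this is ≤ 22/(5·5k) = (22/25)/k.
So |(-k - 5)/(5k + 3) + 1/5| < ϵ whenever k > (22/25)/ϵ.
Take K = (22/25)/ϵ. If k > K then |(-k - 5)/(5k + 3) + 1/5| ≤ (22/25)/k < ϵ.

K = (22/25)/ϵ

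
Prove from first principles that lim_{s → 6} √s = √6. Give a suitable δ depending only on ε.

Let ε > 0. We want δ > 0 such that 0 < |s − 6| < δ implies |√s − √6| < ε.
Rationalise: √s − √6 = (s − 6)/(√s + √6), so |√s − √6| = |s − 6|/(√s + √6).
Restrict δ ≤ 6 so that |s − 6| < 6 forces s > 0, and then √s + √6 > √6.
Hence |√s − √6| < |s − 6|/√6, which is < ε once |s − 6| < √6·ε.
Take δ = min(6, √6·ε). If 0 < |s − 6| < δ then s > 0 and |√s − √6| < |s − 6|/√6 < ε.

δ = min(6, √6·ε)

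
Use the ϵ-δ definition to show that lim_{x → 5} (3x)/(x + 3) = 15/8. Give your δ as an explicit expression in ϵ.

δ = min(4, (32/9)ϵ)

Let ϵ > 0. We want δ > 0 with 0 < |x − 5| < δ ⇒ |(3x)/(x + 3) − (15/8)| < ϵ.
Combining over a common denominator, (3x)/(x + 3) − (15/8) = [(3x)·8 − 15·(x + 3)] / [8·(x + 3)] = 9(x − 5) / (8(x + 3)).
So |(3x)/(x + 3) − (15/8)| = 9|x − 5| / (8·|x + 3|).
Require δ ≤ 4, so |x + 3| ≥ |8| − |x − 5| > 8 − 4 = 4.
Hence |(3x)/(x + 3) − (15/8)| < 9|x − 5|/(8·4) = (9/32)|x − 5|, which is < ϵ once |x − 5| < (32/9)ϵ.
Take δ = min(4, (32/9)ϵ). Then 0 < |x − 5| < δ forces both bounds, so |(3x)/(x + 3) − (15/8)| < ϵ.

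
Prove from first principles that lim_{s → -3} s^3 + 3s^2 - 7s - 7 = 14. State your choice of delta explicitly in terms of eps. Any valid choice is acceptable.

Let eps > 0 be given. We want delta > 0 such that 0 < |s + 3| < delta implies |(s^3 + 3s^2 - 7s - 7) − 14| < eps.
(s^3 + 3s^2 - 7s - 7) − 14 = s^3 + 3s^2 - 7s - 21 = (s + 3)(s^2 - 7).
So |(s^3 + 3s^2 - 7s - 7) − 14| = |s + 3|·|s^2 - 7|.
Assume first that |s + 3| < 2, so |s| < 5. Then |s^2 - 7| ≤ 5^2 + 7 = 32.
Hence |(s^3 + 3s^2 - 7s - 7) − 14| ≤ 32|s + 3| < eps provided |s + 3| < eps/32.
Choosing delta = min(2, eps/32) ensures both conditions, hence |(s^3 + 3s^2 - 7s - 7) − 14| < eps.

delta = min(2, eps/32)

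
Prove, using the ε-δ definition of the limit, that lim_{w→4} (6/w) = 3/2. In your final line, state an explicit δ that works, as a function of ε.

δ = min(2, (4/3)ε)

Fix ε > 0. We seek δ > 0 such that 0 < |w − 4| < δ implies |6/w − (3/2)| < ε.
|6/w − (3/2)| = 6·|4 − w|/(4·|w|) = 6|w − 4|/(4|w|).
Require δ ≤ 2 so that |w| > 4 − 2 = 2, hence 4|w| > 8.
Then |6/w − (3/2)| < 6|w − 4|/8, which is < ε when |w − 4| < (4/3)ε.
Take δ = min(2, (4/3)ε). Then 0 < |w − 4| < δ gives both |w − 4| < 2 and |w − 4| < (4/3)ε, so |6/w − (3/2)| < ε.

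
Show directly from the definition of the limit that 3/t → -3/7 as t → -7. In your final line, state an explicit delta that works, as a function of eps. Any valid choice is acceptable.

delta = min(7/2, (49/6)eps)

Let eps > 0. We seek delta > 0 such that 0 < |t + 7| < delta implies |3/t + 3/7| < eps.
|3/t + 3/7| = 3·|-7 − t|/(7·|t|) = 3|t + 7|/(7|t|).
Require delta ≤ 7/2 so that |t| > 7 − 7/2 = 7/2, hence 7|t| > 49/2.
Then |3/t + 3/7| < 3|t + 7|/(49/2), which is < eps when |t + 7| < (49/6)eps.
Take delta = min(7/2, (49/6)eps). Then 0 < |t + 7| < delta gives both |t + 7| < 7/2 and |t + 7| < (49/6)eps, so |3/t + 3/7| < eps.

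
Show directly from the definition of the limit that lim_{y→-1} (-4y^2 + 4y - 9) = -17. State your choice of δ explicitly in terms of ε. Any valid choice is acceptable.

δ = min(1, ε/16)

Let ε > 0. We want δ > 0 such that 0 < |y + 1| < δ implies |(-4y^2 + 4y - 9) + 17| < ε.
(-4y^2 + 4y - 9) + 17 = -4y^2 + 4y + 8 = (y + 1)(-4y + 8).
So |(-4y^2 + 4y - 9) + 17| = |y + 1|·|-4y + 8|.
Require δ ≤ 1. Then |y + 1| < 1 gives |y| < 2, and by the triangle inequality |-4y + 8| ≤ 4·2 + 8 = 16.
Hence |(-4y^2 + 4y - 9) + 17| ≤ 16|y + 1| < ε provided |y + 1| < ε/16.
Choosing δ = min(1, ε/16) ensures both conditions, hence |(-4y^2 + 4y - 9) + 17| < ε.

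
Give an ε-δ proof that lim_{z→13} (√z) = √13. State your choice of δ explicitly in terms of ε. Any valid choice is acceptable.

δ = min(13, √13·ε)

Let ε > 0. We want δ > 0 such that 0 < |z − 13| < δ implies |√z − √13| < ε.
Rationalise: √z − √13 = (z − 13)/(√z + √13), so |√z − √13| = |z − 13|/(√z + √13).
Restrict δ ≤ 13 so that |z − 13| < 13 forces z > 0, and then √z + √13 > √13.
Hence |√z − √13| < |z − 13|/√13, which is < ε once |z − 13| < √13·ε.
Take δ = min(13, √13·ε). If 0 < |z − 13| < δ then z > 0 and |√z − √13| < |z − 13|/√13 < ε.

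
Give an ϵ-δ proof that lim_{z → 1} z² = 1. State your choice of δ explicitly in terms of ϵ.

Let ϵ > 0. We seek δ > 0 with 0 < |z − 1| < δ ⇒ |z² − 1| < ϵ.
Factor: z² − 1 = (z − 1)(z + 1), so |z² − 1| = |z − 1|·|z + 1|.
Impose δ ≤ 1 so that |z| < 2; then |z + 1| ≤ 3.
Hence |z² − 1| ≤ 3|z − 1|, which is < ϵ once |z − 1| < ϵ/3.
Take δ = min(1, ϵ/3). If 0 < |z − 1| < δ then both bounds hold and |z² − 1| ≤ 3|z − 1| < 3·(ϵ/3) = ϵ.

δ = min(1, ϵ/3)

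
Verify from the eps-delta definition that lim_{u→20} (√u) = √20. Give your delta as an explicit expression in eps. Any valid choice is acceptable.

delta = min(20, √20·eps)

Fix eps > 0. We want delta > 0 such that 0 < |u − 20| < delta implies |√u − √20| < eps.
Multiplying by the conjugate, |√u − √20| = |u − 20|/(√u + √20).
Restrict delta ≤ 20 so that |u − 20| < 20 forces u > 0, and then √u + √20 > √20.
Hence |√u − √20| < |u − 20|/√20, which is < eps once |u − 20| < √20·eps.
Take delta = min(20, √20·eps). If 0 < |u − 20| < delta then u > 0 and |√u − √20| < |u − 20|/√20 < eps.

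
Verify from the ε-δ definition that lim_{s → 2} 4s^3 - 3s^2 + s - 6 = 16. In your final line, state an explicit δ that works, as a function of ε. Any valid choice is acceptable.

Fix ε > 0. We want δ > 0 such that 0 < |s − 2| < δ implies |(4s^3 - 3s^2 + s - 6) − 16| < ε.
(4s^3 - 3s^2 + s - 6) − 16 = 4s^3 - 3s^2 + s - 22 = (s − 2)(4s^2 + 5s + 11).
So |(4s^3 - 3s^2 + s - 6) − 16| = |s − 2|·|4s^2 + 5s + 11|.
Require δ ≤ 2. Then |s − 2| < 2 gives |s| < 4, and by the triangle inequality |4s^2 + 5s + 11| ≤ 4·4^2 + 5·4 + 11 = 95.
Hence |(4s^3 - 3s^2 + s - 6) − 16| ≤ 95|s − 2| < ε provided |s − 2| < ε/95.
Choosing δ = min(2, ε/95) ensures both conditions, hence |(4s^3 - 3s^2 + s - 6) − 16| < ε.

δ = min(2, ε/95)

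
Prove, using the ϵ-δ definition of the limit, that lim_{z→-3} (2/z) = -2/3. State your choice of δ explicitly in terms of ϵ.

δ = min(3/2, (9/4)ϵ)

Let ϵ > 0 be given. We seek δ > 0 such that 0 < |z + 3| < δ implies |2/z + 2/3| < ϵ.
|2/z + 2/3| = 2·|-3 − z|/(3·|z|) = 2|z + 3|/(3|z|).
Restrict δ ≤ 3/2. Then |z + 3| < 3/2 gives |z| > 3/2, so 3|z| > 9/2.
Then |2/z + 2/3| < 2|z + 3|/(9/2), which is < ϵ when |z + 3| < (9/4)ϵ.
Take δ = min(3/2, (9/4)ϵ). Then 0 < |z + 3| < δ gives both |z + 3| < 3/2 and |z + 3| < (9/4)ϵ, so |2/z + 2/3| < ϵ.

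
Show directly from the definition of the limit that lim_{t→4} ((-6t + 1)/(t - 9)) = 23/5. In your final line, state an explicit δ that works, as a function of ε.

δ = min(5/2, (25/106)ε)

Let ε > 0 be given. We want δ > 0 with 0 < |t − 4| < δ ⇒ |(-6t + 1)/(t - 9) − (23/5)| < ε.
Combining over a common denominator, (-6t + 1)/(t - 9) − (23/5) = [(-6t + 1)·(-5) − (-23)·(t - 9)] / [(-5)·(t - 9)] = 53(t − 4) / ((-5)(t - 9)).
So |(-6t + 1)/(t - 9) − (23/5)| = 53|t − 4| / (5·|t − 9|).
Restrict δ ≤ 5/2. Then |t − 4| < 5/2 gives |t − 9| = |(t − 4) + (-5)| ≥ 5 − 5/2 = 5/2.
Hence |(-6t + 1)/(t - 9) − (23/5)| < 53|t − 4|/(5·(5/2)) = (106/25)|t − 4|, which is < ε once |t − 4| < (25/106)ε.
Take δ = min(5/2, (25/106)ε). Then 0 < |t − 4| < δ forces both bounds, so |(-6t + 1)/(t - 9) − (23/5)| < ε.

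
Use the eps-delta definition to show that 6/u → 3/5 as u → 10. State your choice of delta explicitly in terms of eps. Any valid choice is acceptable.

Suppose eps > 0. We seek delta > 0 such that 0 < |u − 10| < delta implies |6/u − (3/5)| < eps.
|6/u − (3/5)| = 6·|10 − u|/(10·|u|) = 6|u − 10|/(10|u|).
Restrict delta ≤ 5. Then |u − 10| < 5 gives |u| > 5, so 10|u| > 50.
Then |6/u − (3/5)| < 6|u − 10|/50, which is < eps when |u − 10| < (25/3)eps.
Take delta = min(5, (25/3)eps). Then 0 < |u − 10| < delta gives both |u − 10| < 5 and |u − 10| < (25/3)eps, so |6/u − (3/5)| < eps.

delta = min(5, (25/3)eps)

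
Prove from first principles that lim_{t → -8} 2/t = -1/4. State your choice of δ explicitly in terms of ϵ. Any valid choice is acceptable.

Suppose ϵ > 0. We seek δ > 0 such that 0 < |t + 8| < δ implies |2/t + 1/4| < ϵ.
|2/t + 1/4| = 2·|-8 − t|/(8·|t|) = 2|t + 8|/(8|t|).
Require δ ≤ 4 so that |t| > 8 − 4 = 4, hence 8|t| > 32.
Then |2/t + 1/4| < 2|t + 8|/32, which is < ϵ when |t + 8| < 16ϵ.
Take δ = min(4, 16ϵ). Then 0 < |t + 8| < δ gives both |t + 8| < 4 and |t + 8| < 16ϵ, so |2/t + 1/4| < ϵ.

δ = min(4, 16ϵ)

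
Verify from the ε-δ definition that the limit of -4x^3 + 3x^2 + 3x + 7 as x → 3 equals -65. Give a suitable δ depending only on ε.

δ = min(1, ε/124)

Fix ε > 0. We want δ > 0 such that 0 < |x − 3| < δ implies |(-4x^3 + 3x^2 + 3x + 7) + 65| < ε.
(-4x^3 + 3x^2 + 3x + 7) + 65 = -4x^3 + 3x^2 + 3x + 72 = (x − 3)(-4x^2 - 9x - 24).
So |(-4x^3 + 3x^2 + 3x + 7) + 65| = |x − 3|·|-4x^2 - 9x - 24|.
Require δ ≤ 1. Then |x − 3| < 1 gives |x| < 4, and by the triangle inequality |-4x^2 - 9x - 24| ≤ 4·4^2 + 9·4 + 24 = 124.
Hence |(-4x^3 + 3x^2 + 3x + 7) + 65| ≤ 124|x − 3| < ε provided |x − 3| < ε/124.
Choosing δ = min(1, ε/124) ensures both conditions, hence |(-4x^3 + 3x^2 + 3x + 7) + 65| < ε.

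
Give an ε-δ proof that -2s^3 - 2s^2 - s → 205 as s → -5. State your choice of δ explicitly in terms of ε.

Suppose ε > 0. We want δ > 0 such that 0 < |s + 5| < δ implies |(-2s^3 - 2s^2 - s) − 205| < ε.
(-2s^3 - 2s^2 - s) − 205 = -2s^3 - 2s^2 - s - 205 = (s + 5)(-2s^2 + 8s - 41).
So |(-2s^3 - 2s^2 - s) − 205| = |s + 5|·|-2s^2 + 8s - 41|.
Require δ ≤ 2. Then |s + 5| < 2 gives |s| < 7, and by the triangle inequality |-2s^2 + 8s - 41| ≤ 2·7^2 + 8·7 + 41 = 195.
Hence |(-2s^3 - 2s^2 - s) − 205| ≤ 195|s + 5| < ε provided |s + 5| < ε/195.
Choosing δ = min(2, ε/195) ensures both conditions, hence |(-2s^3 - 2s^2 - s) − 205| < ε.

δ = min(2, ε/195)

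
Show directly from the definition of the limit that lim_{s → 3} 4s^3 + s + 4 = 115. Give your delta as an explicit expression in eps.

Fix eps > 0. We want delta > 0 such that 0 < |s − 3| < delta implies |(4s^3 + s + 4) − 115| < eps.
(4s^3 + s + 4) − 115 = 4s^3 + s - 111 = (s − 3)(4s^2 + 12s + 37).
So |(4s^3 + s + 4) − 115| = |s − 3|·|4s^2 + 12s + 37|.
Assume first that |s − 3| < 1, so |s| < 4. Then |4s^2 + 12s + 37| ≤ 4·4^2 + 12·4 + 37 = 149.
Hence |(4s^3 + s + 4) − 115| ≤ 149|s − 3| < eps provided |s − 3| < eps/149.
Choosing delta = min(1, eps/149) ensures both conditions, hence |(4s^3 + s + 4) − 115| < eps.

delta = min(1, eps/149)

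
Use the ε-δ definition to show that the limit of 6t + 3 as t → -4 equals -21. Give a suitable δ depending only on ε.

Suppose ε > 0. We need δ > 0 so that 0 < |t + 4| < δ implies |(6t + 3) + 21| < ε.
|(6t + 3) + 21| = |6t + 24| = 6|t + 4|.
So 6|t + 4| < ε exactly when |t + 4| < ε/6.
Take δ = ε/6. If 0 < |t + 4| < δ then |(6t + 3) + 21| = 6|t + 4| < 6·(ε/6) = ε.

δ = ε/6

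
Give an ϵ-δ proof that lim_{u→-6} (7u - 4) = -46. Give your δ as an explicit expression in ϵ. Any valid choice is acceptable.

δ = ϵ/7

Suppose ϵ > 0. We need δ > 0 so that 0 < |u + 6| < δ implies |(7u - 4) + 46| < ϵ.
|(7u - 4) + 46| = |7u + 42| = 7|u + 6|.
Thus it suffices that |u + 6| < ϵ/7.
Choosing δ = ϵ/7 gives |(7u - 4) + 46| = 7|u + 6| < ϵ whenever |u + 6| < δ.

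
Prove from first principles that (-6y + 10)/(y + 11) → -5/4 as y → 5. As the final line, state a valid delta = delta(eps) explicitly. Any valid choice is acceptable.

Suppose eps > 0. We want delta > 0 with 0 < |y − 5| < delta ⇒ |(-6y + 10)/(y + 11) + 5/4| < eps.
Combining over a common denominator, (-6y + 10)/(y + 11) + 5/4 = [(-6y + 10)·16 − (-20)·(y + 11)] / [16·(y + 11)] = -76(y − 5) / (16(y + 11)).
So |(-6y + 10)/(y + 11) + 5/4| = 76|y − 5| / (16·|y + 11|).
Require delta ≤ 8, so |y + 11| ≥ |16| − |y − 5| > 16 − 8 = 8.
Hence |(-6y + 10)/(y + 11) + 5/4| < 76|y − 5|/(16·8) = (19/32)|y − 5|, which is < eps once |y − 5| < (32/19)eps.
Take delta = min(8, (32/19)eps). Then 0 < |y − 5| < delta forces both bounds, so |(-6y + 10)/(y + 11) + 5/4| < eps.

delta = min(8, (32/19)eps)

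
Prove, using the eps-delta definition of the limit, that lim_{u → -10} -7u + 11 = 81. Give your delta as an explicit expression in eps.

Suppose eps > 0. We need delta > 0 so that 0 < |u + 10| < delta implies |(-7u + 11) − 81| < eps.
Since (-7u + 11) − 81 = -7(u + 10), we have |(-7u + 11) − 81| = 7|u + 10|.
Thus it suffices that |u + 10| < eps/7.
Take delta = eps/7. If 0 < |u + 10| < delta then |(-7u + 11) − 81| = 7|u + 10| < 7·(eps/7) = eps.

delta = eps/7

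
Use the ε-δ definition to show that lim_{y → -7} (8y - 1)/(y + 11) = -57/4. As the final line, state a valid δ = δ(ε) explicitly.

Suppose ε > 0. We want δ > 0 with 0 < |y + 7| < δ ⇒ |(8y - 1)/(y + 11) + 57/4| < ε.
Combining over a common denominator, (8y - 1)/(y + 11) + 57/4 = [(8y - 1)·4 − (-57)·(y + 11)] / [4·(y + 11)] = 89(y + 7) / (4(y + 11)).
So |(8y - 1)/(y + 11) + 57/4| = 89|y + 7| / (4·|y + 11|).
Restrict δ ≤ 2. Then |y + 7| < 2 gives |y + 11| = |(y + 7) + 4| ≥ 4 − 2 = 2.
Hence |(8y - 1)/(y + 11) + 57/4| < 89|y + 7|/(4·2) = (89/8)|y + 7|, which is < ε once |y + 7| < (8/89)ε.
Take δ = min(2, (8/89)ε). Then 0 < |y + 7| < δ forces both bounds, so |(8y - 1)/(y + 11) + 57/4| < ε.

δ = min(2, (8/89)ε)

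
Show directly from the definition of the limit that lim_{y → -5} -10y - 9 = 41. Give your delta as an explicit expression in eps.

Fix eps > 0. We need delta > 0 so that 0 < |y + 5| < delta implies |(-10y - 9) − 41| < eps.
|(-10y - 9) − 41| = |-10y - 50| = 10|y + 5|.
Thus it suffices that |y + 5| < eps/10.
Choosing delta = eps/10 gives |(-10y - 9) − 41| = 10|y + 5| < eps whenever |y + 5| < delta.

delta = eps/10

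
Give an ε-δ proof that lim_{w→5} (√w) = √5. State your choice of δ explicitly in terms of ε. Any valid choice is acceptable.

δ = min(5, √5·ε)

Let ε > 0 be given. We want δ > 0 such that 0 < |w − 5| < δ implies |√w − √5| < ε.
Rationalise: √w − √5 = (w − 5)/(√w + √5), so |√w − √5| = |w − 5|/(√w + √5).
Restrict δ ≤ 5 so that |w − 5| < 5 forces w > 0, and then √w + √5 > √5.
Hence |√w − √5| < |w − 5|/√5, which is < ε once |w − 5| < √5·ε.
Take δ = min(5, √5·ε). If 0 < |w − 5| < δ then w > 0 and |√w − √5| < |w − 5|/√5 < ε.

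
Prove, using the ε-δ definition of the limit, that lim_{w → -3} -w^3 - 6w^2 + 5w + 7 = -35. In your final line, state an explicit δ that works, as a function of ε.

Suppose ε > 0. We want δ > 0 such that 0 < |w + 3| < δ implies |(-w^3 - 6w^2 + 5w + 7) + 35| < ε.
(-w^3 - 6w^2 + 5w + 7) + 35 = -w^3 - 6w^2 + 5w + 42 = (w + 3)(-w^2 - 3w + 14).
So |(-w^3 - 6w^2 + 5w + 7) + 35| = |w + 3|·|-w^2 - 3w + 14|.
Assume first that |w + 3| < 1, so |w| < 4. Then |-w^2 - 3w + 14| ≤ 4^2 + 3·4 + 14 = 42.
Hence |(-w^3 - 6w^2 + 5w + 7) + 35| ≤ 42|w + 3| < ε provided |w + 3| < ε/42.
Choosing δ = min(1, ε/42) ensures both conditions, hence |(-w^3 - 6w^2 + 5w + 7) + 35| < ε.

δ = min(1, ε/42)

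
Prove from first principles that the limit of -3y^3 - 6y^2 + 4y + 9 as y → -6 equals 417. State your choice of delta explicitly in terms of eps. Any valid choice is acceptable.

Let eps > 0 be given. We want delta > 0 such that 0 < |y + 6| < delta implies |(-3y^3 - 6y^2 + 4y + 9) − 417| < eps.
(-3y^3 - 6y^2 + 4y + 9) − 417 = -3y^3 - 6y^2 + 4y - 408 = (y + 6)(-3y^2 + 12y - 68).
So |(-3y^3 - 6y^2 + 4y + 9) − 417| = |y + 6|·|-3y^2 + 12y - 68|.
Assume first that |y + 6| < 1, so |y| < 7. Then |-3y^2 + 12y - 68| ≤ 3·7^2 + 12·7 + 68 = 299.
Hence |(-3y^3 - 6y^2 + 4y + 9) − 417| ≤ 299|y + 6| < eps provided |y + 6| < eps/299.
Take delta = min(1, eps/299). Then 0 < |y + 6| < delta gives both |y + 6| < 1 and |y + 6| < eps/299, so |(-3y^3 - 6y^2 + 4y + 9) − 417| < eps.

delta = min(1, eps/299)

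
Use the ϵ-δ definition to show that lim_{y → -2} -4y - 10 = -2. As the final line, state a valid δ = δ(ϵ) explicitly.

Let ϵ > 0. We need δ > 0 so that 0 < |y + 2| < δ implies |(-4y - 10) + 2| < ϵ.
|(-4y - 10) + 2| = |-4y - 8| = 4|y + 2|.
Thus it suffices that |y + 2| < ϵ/4.
Take δ = ϵ/4. If 0 < |y + 2| < δ then |(-4y - 10) + 2| = 4|y + 2| < 4·(ϵ/4) = ϵ.

δ = ϵ/4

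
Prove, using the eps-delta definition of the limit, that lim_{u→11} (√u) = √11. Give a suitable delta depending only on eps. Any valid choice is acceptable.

delta = min(11, √11·eps)

Let eps > 0 be given. We want delta > 0 such that 0 < |u − 11| < delta implies |√u − √11| < eps.
Multiplying by the conjugate, |√u − √11| = |u − 11|/(√u + √11).
Restrict delta ≤ 11 so that |u − 11| < 11 forces u > 0, and then √u + √11 > √11.
Hence |√u − √11| < |u − 11|/√11, which is < eps once |u − 11| < √11·eps.
Take delta = min(11, √11·eps). If 0 < |u − 11| < delta then u > 0 and |√u − √11| < |u − 11|/√11 < eps.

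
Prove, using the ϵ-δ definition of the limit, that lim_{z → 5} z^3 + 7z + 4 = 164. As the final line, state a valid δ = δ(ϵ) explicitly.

δ = min(1, ϵ/98)

Let ϵ > 0. We want δ > 0 such that 0 < |z − 5| < δ implies |(z^3 + 7z + 4) − 164| < ϵ.
(z^3 + 7z + 4) − 164 = z^3 + 7z - 160 = (z − 5)(z^2 + 5z + 32).
So |(z^3 + 7z + 4) − 164| = |z − 5|·|z^2 + 5z + 32|.
Require δ ≤ 1. Then |z − 5| < 1 gives |z| < 6, and by the triangle inequality |z^2 + 5z + 32| ≤ 6^2 + 5·6 + 32 = 98.
Hence |(z^3 + 7z + 4) − 164| ≤ 98|z − 5| < ϵ provided |z − 5| < ϵ/98.
Choosing δ = min(1, ϵ/98) ensures both conditions, hence |(z^3 + 7z + 4) − 164| < ϵ.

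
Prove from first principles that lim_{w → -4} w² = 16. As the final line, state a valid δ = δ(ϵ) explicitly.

δ = min(1, ϵ/9)

Fix ϵ > 0. We seek δ > 0 with 0 < |w + 4| < δ ⇒ |w² − 16| < ϵ.
Factor: w² − 16 = (w + 4)(w - 4), so |w² − 16| = |w + 4|·|w - 4|.
Impose δ ≤ 1 so that |w| < 5; then |w - 4| ≤ 9.
Hence |w² − 16| ≤ 9|w + 4|, which is < ϵ once |w + 4| < ϵ/9.
Take δ = min(1, ϵ/9). If 0 < |w + 4| < δ then both bounds hold and |w² − 16| ≤ 9|w + 4| < 9·(ϵ/9) = ϵ.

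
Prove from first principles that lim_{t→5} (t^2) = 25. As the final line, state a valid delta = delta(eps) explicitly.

Let eps > 0 be given. We seek delta > 0 with 0 < |t − 5| < delta ⇒ |t^2 − 25| < eps.
Factor: t^2 − 25 = (t − 5)(t + 5), so |t^2 − 25| = |t − 5|·|t + 5|.
Restrict delta ≤ 2. Then |t − 5| < 2 gives |t| < 7, so by the triangle inequality |t + 5| ≤ 7 + 5 = 12.
Hence |t^2 − 25| ≤ 12|t − 5|, which is < eps once |t − 5| < eps/12.
Take delta = min(2, eps/12). If 0 < |t − 5| < delta then both bounds hold and |t^2 − 25| ≤ 12|t − 5| < 12·(eps/12) = eps.

delta = min(2, eps/12)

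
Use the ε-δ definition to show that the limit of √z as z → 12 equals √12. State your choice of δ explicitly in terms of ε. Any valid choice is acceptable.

δ = min(12, √12·ε)

Suppose ε > 0. We want δ > 0 such that 0 < |z − 12| < δ implies |√z − √12| < ε.
Multiplying by the conjugate, |√z − √12| = |z − 12|/(√z + √12).
Restrict δ ≤ 12 so that |z − 12| < 12 forces z > 0, and then √z + √12 > √12.
Hence |√z − √12| < |z − 12|/√12, which is < ε once |z − 12| < √12·ε.
Take δ = min(12, √12·ε). If 0 < |z − 12| < δ then z > 0 and |√z − √12| < |z − 12|/√12 < ε.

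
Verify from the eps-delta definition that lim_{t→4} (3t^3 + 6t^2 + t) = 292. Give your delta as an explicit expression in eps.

Let eps > 0. We want delta > 0 such that 0 < |t − 4| < delta implies |(3t^3 + 6t^2 + t) − 292| < eps.
(3t^3 + 6t^2 + t) − 292 = 3t^3 + 6t^2 + t - 292 = (t − 4)(3t^2 + 18t + 73).
So |(3t^3 + 6t^2 + t) − 292| = |t − 4|·|3t^2 + 18t + 73|.
Require delta ≤ 2. Then |t − 4| < 2 gives |t| < 6, and by the triangle inequality |3t^2 + 18t + 73| ≤ 3·6^2 + 18·6 + 73 = 289.
Hence |(3t^3 + 6t^2 + t) − 292| ≤ 289|t − 4| < eps provided |t − 4| < eps/289.
Take delta = min(2, eps/289). Then 0 < |t − 4| < delta gives both |t − 4| < 2 and |t − 4| < eps/289, so |(3t^3 + 6t^2 + t) − 292| < eps.

delta = min(2, eps/289)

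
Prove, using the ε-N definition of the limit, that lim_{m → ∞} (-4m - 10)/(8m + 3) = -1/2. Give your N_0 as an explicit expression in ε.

N_0 = (17/16)/ε

Let ε > 0. For m ≥ 1, |(-4m - 10)/(8m + 3) + 1/2| = |-68|/(8(8m + 3)) = 68/(8(8m + 3)).
Since 8m + 3 ≥ 8m for m ≥ 1, this is ≤ 68/(8·8m) = (17/16)/m.
So |(-4m - 10)/(8m + 3) + 1/2| < ε whenever m > (17/16)/ε.
Take N_0 = (17/16)/ε. If m > N_0 then |(-4m - 10)/(8m + 3) + 1/2| ≤ (17/16)/m < ε.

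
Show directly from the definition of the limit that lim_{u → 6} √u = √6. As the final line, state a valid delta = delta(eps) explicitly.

Suppose eps > 0. We want delta > 0 such that 0 < |u − 6| < delta implies |√u − √6| < eps.
Multiplying by the conjugate, |√u − √6| = |u − 6|/(√u + √6).
Restrict delta ≤ 6 so that |u − 6| < 6 forces u > 0, and then √u + √6 > √6.
Hence |√u − √6| < |u − 6|/√6, which is < eps once |u − 6| < √6·eps.
Take delta = min(6, √6·eps). If 0 < |u − 6| < delta then u > 0 and |√u − √6| < |u − 6|/√6 < eps.

delta = min(6, √6·eps)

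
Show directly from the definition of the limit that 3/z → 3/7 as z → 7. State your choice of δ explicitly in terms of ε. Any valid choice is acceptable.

δ = min(7/2, (49/6)ε)

Suppose ε > 0. We seek δ > 0 such that 0 < |z − 7| < δ implies |3/z − (3/7)| < ε.
|3/z − (3/7)| = 3·|7 − z|/(7·|z|) = 3|z − 7|/(7|z|).
Restrict δ ≤ 7/2. Then |z − 7| < 7/2 gives |z| > 7/2, so 7|z| > 49/2.
Then |3/z − (3/7)| < 3|z − 7|/(49/2), which is < ε when |z − 7| < (49/6)ε.
Take δ = min(7/2, (49/6)ε). Then 0 < |z − 7| < δ gives both |z − 7| < 7/2 and |z − 7| < (49/6)ε, so |3/z − (3/7)| < ε.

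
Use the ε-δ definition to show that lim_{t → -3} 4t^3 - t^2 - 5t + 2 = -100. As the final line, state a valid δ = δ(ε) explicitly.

Fix ε > 0. We want δ > 0 such that 0 < |t + 3| < δ implies |(4t^3 - t^2 - 5t + 2) + 100| < ε.
(4t^3 - t^2 - 5t + 2) + 100 = 4t^3 - t^2 - 5t + 102 = (t + 3)(4t^2 - 13t + 34).
So |(4t^3 - t^2 - 5t + 2) + 100| = |t + 3|·|4t^2 - 13t + 34|.
Require δ ≤ 1. Then |t + 3| < 1 gives |t| < 4, and by the triangle inequality |4t^2 - 13t + 34| ≤ 4·4^2 + 13·4 + 34 = 150.
Hence |(4t^3 - t^2 - 5t + 2) + 100| ≤ 150|t + 3| < ε provided |t + 3| < ε/150.
Take δ = min(1, ε/150). Then 0 < |t + 3| < δ gives both |t + 3| < 1 and |t + 3| < ε/150, so |(4t^3 - t^2 - 5t + 2) + 100| < ε.

δ = min(1, ε/150)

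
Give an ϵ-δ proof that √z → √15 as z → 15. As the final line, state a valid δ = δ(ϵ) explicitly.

δ = min(15, √15·ϵ)

Suppose ϵ > 0. We want δ > 0 such that 0 < |z − 15| < δ implies |√z − √15| < ϵ.
Rationalise: √z − √15 = (z − 15)/(√z + √15), so |√z − √15| = |z − 15|/(√z + √15).
Restrict δ ≤ 15 so that |z − 15| < 15 forces z > 0, and then √z + √15 > √15.
Hence |√z − √15| < |z − 15|/√15, which is < ϵ once |z − 15| < √15·ϵ.
Take δ = min(15, √15·ϵ). If 0 < |z − 15| < δ then z > 0 and |√z − √15| < |z − 15|/√15 < ϵ.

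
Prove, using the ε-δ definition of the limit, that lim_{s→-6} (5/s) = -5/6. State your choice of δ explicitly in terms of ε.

Let ε > 0 be given. We seek δ > 0 such that 0 < |s + 6| < δ implies |5/s + 5/6| < ε.
|5/s + 5/6| = 5·|-6 − s|/(6·|s|) = 5|s + 6|/(6|s|).
Require δ ≤ 3 so that |s| > 6 − 3 = 3, hence 6|s| > 18.
Then |5/s + 5/6| < 5|s + 6|/18, which is < ε when |s + 6| < (18/5)ε.
Take δ = min(3, (18/5)ε). Then 0 < |s + 6| < δ gives both |s + 6| < 3 and |s + 6| < (18/5)ε, so |5/s + 5/6| < ε.

δ = min(3, (18/5)ε)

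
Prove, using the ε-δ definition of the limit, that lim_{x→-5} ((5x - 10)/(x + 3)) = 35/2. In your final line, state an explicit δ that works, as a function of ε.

δ = min(1, (2/25)ε)

Let ε > 0. We want δ > 0 with 0 < |x + 5| < δ ⇒ |(5x - 10)/(x + 3) − (35/2)| < ε.
Combining over a common denominator, (5x - 10)/(x + 3) − (35/2) = [(5x - 10)·(-2) − (-35)·(x + 3)] / [(-2)·(x + 3)] = 25(x + 5) / ((-2)(x + 3)).
So |(5x - 10)/(x + 3) − (35/2)| = 25|x + 5| / (2·|x + 3|).
Restrict δ ≤ 1. Then |x + 5| < 1 gives |x + 3| = |(x + 5) + (-2)| ≥ 2 − 1 = 1.
Hence |(5x - 10)/(x + 3) − (35/2)| < 25|x + 5|/(2·1) = (25/2)|x + 5|, which is < ε once |x + 5| < (2/25)ε.
Take δ = min(1, (2/25)ε). Then 0 < |x + 5| < δ forces both bounds, so |(5x - 10)/(x + 3) − (35/2)| < ε.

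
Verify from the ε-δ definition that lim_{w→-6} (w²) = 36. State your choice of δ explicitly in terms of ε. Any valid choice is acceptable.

Suppose ε > 0. We seek δ > 0 with 0 < |w + 6| < δ ⇒ |w² − 36| < ε.
Factor: w² − 36 = (w + 6)(w - 6), so |w² − 36| = |w + 6|·|w - 6|.
Impose δ ≤ 2 so that |w| < 8; then |w - 6| ≤ 14.
Hence |w² − 36| ≤ 14|w + 6|, which is < ε once |w + 6| < ε/14.
Take δ = min(2, ε/14). If 0 < |w + 6| < δ then both bounds hold and |w² − 36| ≤ 14|w + 6| < 14·(ε/14) = ε.

δ = min(2, ε/14)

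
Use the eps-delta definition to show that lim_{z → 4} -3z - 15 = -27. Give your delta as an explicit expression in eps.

Let eps > 0 be given. We need delta > 0 so that 0 < |z − 4| < delta implies |(-3z - 15) + 27| < eps.
|(-3z - 15) + 27| = |-3z + 12| = 3|z − 4|.
Thus it suffices that |z − 4| < eps/3.
Choosing delta = eps/3 gives |(-3z - 15) + 27| = 3|z − 4| < eps whenever |z − 4| < delta.

delta = eps/3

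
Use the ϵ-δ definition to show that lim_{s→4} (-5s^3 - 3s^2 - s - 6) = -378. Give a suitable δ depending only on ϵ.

Let ϵ > 0 be given. We want δ > 0 such that 0 < |s − 4| < δ implies |(-5s^3 - 3s^2 - s - 6) + 378| < ϵ.
(-5s^3 - 3s^2 - s - 6) + 378 = -5s^3 - 3s^2 - s + 372 = (s − 4)(-5s^2 - 23s - 93).
So |(-5s^3 - 3s^2 - s - 6) + 378| = |s − 4|·|-5s^2 - 23s - 93|.
Assume first that |s − 4| < 1, so |s| < 5. Then |-5s^2 - 23s - 93| ≤ 5·5^2 + 23·5 + 93 = 333.
Hence |(-5s^3 - 3s^2 - s - 6) + 378| ≤ 333|s − 4| < ϵ provided |s − 4| < ϵ/333.
Choosing δ = min(1, ϵ/333) ensures both conditions, hence |(-5s^3 - 3s^2 - s - 6) + 378| < ϵ.

δ = min(1, ϵ/333)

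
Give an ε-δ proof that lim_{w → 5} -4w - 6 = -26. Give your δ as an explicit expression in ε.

Let ε > 0. We need δ > 0 so that 0 < |w − 5| < δ implies |(-4w - 6) + 26| < ε.
|(-4w - 6) + 26| = |-4w + 20| = 4|w − 5|.
So 4|w − 5| < ε exactly when |w − 5| < ε/4.
Choosing δ = ε/4 gives |(-4w - 6) + 26| = 4|w − 5| < ε whenever |w − 5| < δ.

δ = ε/4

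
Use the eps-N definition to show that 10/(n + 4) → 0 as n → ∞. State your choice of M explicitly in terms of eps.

Fix eps > 0. For n ≥ 1, |10/(n + 4) − 0| = 10/(n + 4) ≤ 10/n.
We need 10/n < eps, i.e. n > 10/eps.
Take M = 10/eps. If n > M then |10/(n + 4)| ≤ 10/n < eps.

M = 10/eps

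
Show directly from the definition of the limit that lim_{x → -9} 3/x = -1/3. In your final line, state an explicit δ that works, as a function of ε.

Suppose ε > 0. We seek δ > 0 such that 0 < |x + 9| < δ implies |3/x + 1/3| < ε.
|3/x + 1/3| = 3·|-9 − x|/(9·|x|) = 3|x + 9|/(9|x|).
Restrict δ ≤ 9/2. Then |x + 9| < 9/2 gives |x| > 9/2, so 9|x| > 81/2.
Then |3/x + 1/3| < 3|x + 9|/(81/2), which is < ε when |x + 9| < (27/2)ε.
Take δ = min(9/2, (27/2)ε). Then 0 < |x + 9| < δ gives both |x + 9| < 9/2 and |x + 9| < (27/2)ε, so |3/x + 1/3| < ε.

δ = min(9/2, (27/2)ε)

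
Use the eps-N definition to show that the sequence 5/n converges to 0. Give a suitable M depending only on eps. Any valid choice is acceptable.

M = 5/eps

Suppose eps > 0. For n ≥ 1, |5/n − 0| = 5/(n) ≤ 5/n.
We need 5/n < eps, i.e. n > 5/eps.
Take M = 5/eps. If n > M then |5/n| ≤ 5/n < eps.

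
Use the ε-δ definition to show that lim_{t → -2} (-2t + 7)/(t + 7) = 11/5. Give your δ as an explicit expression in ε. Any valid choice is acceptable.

Let ε > 0 be given. We want δ > 0 with 0 < |t + 2| < δ ⇒ |(-2t + 7)/(t + 7) − (11/5)| < ε.
Combining over a common denominator, (-2t + 7)/(t + 7) − (11/5) = [(-2t + 7)·5 − 11·(t + 7)] / [5·(t + 7)] = -21(t + 2) / (5(t + 7)).
So |(-2t + 7)/(t + 7) − (11/5)| = 21|t + 2| / (5·|t + 7|).
Restrict δ ≤ 5/2. Then |t + 2| < 5/2 gives |t + 7| = |(t + 2) + 5| ≥ 5 − 5/2 = 5/2.
Hence |(-2t + 7)/(t + 7) − (11/5)| < 21|t + 2|/(5·(5/2)) = (42/25)|t + 2|, which is < ε once |t + 2| < (25/42)ε.
Take δ = min(5/2, (25/42)ε). Then 0 < |t + 2| < δ forces both bounds, so |(-2t + 7)/(t + 7) − (11/5)| < ε.

δ = min(5/2, (25/42)ε)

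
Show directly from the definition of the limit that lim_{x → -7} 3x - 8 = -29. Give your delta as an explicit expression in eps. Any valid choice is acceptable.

Let eps > 0. We need delta > 0 so that 0 < |x + 7| < delta implies |(3x - 8) + 29| < eps.
Since (3x - 8) + 29 = 3(x + 7), we have |(3x - 8) + 29| = 3|x + 7|.
Thus it suffices that |x + 7| < eps/3.
Choosing delta = eps/3 gives |(3x - 8) + 29| = 3|x + 7| < eps whenever |x + 7| < delta.

delta = eps/3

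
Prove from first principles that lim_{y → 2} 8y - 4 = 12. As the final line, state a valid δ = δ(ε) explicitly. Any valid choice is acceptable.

Let ε > 0. We need δ > 0 so that 0 < |y − 2| < δ implies |(8y - 4) − 12| < ε.
Since (8y - 4) − 12 = 8(y − 2), we have |(8y - 4) − 12| = 8|y − 2|.
Thus it suffices that |y − 2| < ε/8.
Take δ = ε/8. If 0 < |y − 2| < δ then |(8y - 4) − 12| = 8|y − 2| < 8·(ε/8) = ε.

δ = ε/8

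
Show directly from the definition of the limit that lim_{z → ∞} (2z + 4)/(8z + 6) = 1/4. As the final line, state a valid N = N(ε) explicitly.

Let ε > 0 be given. We seek N > 0 such that z > N implies |(2z + 4)/(8z + 6) − (1/4)| < ε.
(2z + 4)/(8z + 6) − (1/4) = (8(2z + 4) − 2(8z + 6)) / (8(8z + 6)) = 20/(8(8z + 6)).
For z > 0 we have 8z + 6 > 8z, so |(2z + 4)/(8z + 6) − (1/4)| = 20/(8(8z + 6)) < 20/(8·8z) = (5/16)/z.
Thus |(2z + 4)/(8z + 6) − (1/4)| < ε whenever z > (5/16)/ε.
Take N = (5/16)/ε. If z > N then |(2z + 4)/(8z + 6) − (1/4)| < (5/16)/z < ε.

N = (5/16)/ε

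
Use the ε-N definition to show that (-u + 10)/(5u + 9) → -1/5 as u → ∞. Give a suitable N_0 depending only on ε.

N_0 = (59/25)/ε

Let ε > 0. We seek N_0 > 0 such that u > N_0 implies |(-u + 10)/(5u + 9) + 1/5| < ε.
(-u + 10)/(5u + 9) + 1/5 = (5(-u + 10) − (-1)(5u + 9)) / (5(5u + 9)) = 59/(5(5u + 9)).
For u > 0 we have 5u + 9 > 5u, so |(-u + 10)/(5u + 9) + 1/5| = 59/(5(5u + 9)) < 59/(5·5u) = (59/25)/u.
Thus |(-u + 10)/(5u + 9) + 1/5| < ε whenever u > (59/25)/ε.
Take N_0 = (59/25)/ε. If u > N_0 then |(-u + 10)/(5u + 9) + 1/5| < (59/25)/u < ε.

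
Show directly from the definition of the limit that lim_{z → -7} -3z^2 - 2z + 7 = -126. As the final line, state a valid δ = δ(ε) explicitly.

Suppose ε > 0. We want δ > 0 such that 0 < |z + 7| < δ implies |(-3z^2 - 2z + 7) + 126| < ε.
(-3z^2 - 2z + 7) + 126 = -3z^2 - 2z + 133 = (z + 7)(-3z + 19).
So |(-3z^2 - 2z + 7) + 126| = |z + 7|·|-3z + 19|.
Require δ ≤ 1. Then |z + 7| < 1 gives |z| < 8, and by the triangle inequality |-3z + 19| ≤ 3·8 + 19 = 43.
Hence |(-3z^2 - 2z + 7) + 126| ≤ 43|z + 7| < ε provided |z + 7| < ε/43.
Take δ = min(1, ε/43). Then 0 < |z + 7| < δ gives both |z + 7| < 1 and |z + 7| < ε/43, so |(-3z^2 - 2z + 7) + 126| < ε.

δ = min(1, ε/43)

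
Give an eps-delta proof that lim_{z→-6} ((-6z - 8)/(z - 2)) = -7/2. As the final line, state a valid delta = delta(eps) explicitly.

delta = min(4, (8/5)eps)

Let eps > 0 be given. We want delta > 0 with 0 < |z + 6| < delta ⇒ |(-6z - 8)/(z - 2) + 7/2| < eps.
Combining over a common denominator, (-6z - 8)/(z - 2) + 7/2 = [(-6z - 8)·(-8) − 28·(z - 2)] / [(-8)·(z - 2)] = 20(z + 6) / ((-8)(z - 2)).
So |(-6z - 8)/(z - 2) + 7/2| = 20|z + 6| / (8·|z − 2|).
Restrict delta ≤ 4. Then |z + 6| < 4 gives |z − 2| = |(z + 6) + (-8)| ≥ 8 − 4 = 4.
Hence |(-6z - 8)/(z - 2) + 7/2| < 20|z + 6|/(8·4) = (5/8)|z + 6|, which is < eps once |z + 6| < (8/5)eps.
Take delta = min(4, (8/5)eps). Then 0 < |z + 6| < delta forces both bounds, so |(-6z - 8)/(z - 2) + 7/2| < eps.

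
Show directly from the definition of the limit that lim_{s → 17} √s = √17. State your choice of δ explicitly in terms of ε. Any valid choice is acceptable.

Let ε > 0. We want δ > 0 such that 0 < |s − 17| < δ implies |√s − √17| < ε.
Multiplying by the conjugate, |√s − √17| = |s − 17|/(√s + √17).
Restrict δ ≤ 17 so that |s − 17| < 17 forces s > 0, and then √s + √17 > √17.
Hence |√s − √17| < |s − 17|/√17, which is < ε once |s − 17| < √17·ε.
Take δ = min(17, √17·ε). If 0 < |s − 17| < δ then s > 0 and |√s − √17| < |s − 17|/√17 < ε.

δ = min(17, √17·ε)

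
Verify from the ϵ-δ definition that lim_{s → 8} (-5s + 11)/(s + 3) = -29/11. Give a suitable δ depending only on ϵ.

Suppose ϵ > 0. We want δ > 0 with 0 < |s − 8| < δ ⇒ |(-5s + 11)/(s + 3) + 29/11| < ϵ.
Combining over a common denominator, (-5s + 11)/(s + 3) + 29/11 = [(-5s + 11)·11 − (-29)·(s + 3)] / [11·(s + 3)] = -26(s − 8) / (11(s + 3)).
So |(-5s + 11)/(s + 3) + 29/11| = 26|s − 8| / (11·|s + 3|).
Restrict δ ≤ 11/2. Then |s − 8| < 11/2 gives |s + 3| = |(s − 8) + 11| ≥ 11 − 11/2 = 11/2.
Hence |(-5s + 11)/(s + 3) + 29/11| < 26|s − 8|/(11·(11/2)) = (52/121)|s − 8|, which is < ϵ once |s − 8| < (121/52)ϵ.
Take δ = min(11/2, (121/52)ϵ). Then 0 < |s − 8| < δ forces both bounds, so |(-5s + 11)/(s + 3) + 29/11| < ϵ.

δ = min(11/2, (121/52)ϵ)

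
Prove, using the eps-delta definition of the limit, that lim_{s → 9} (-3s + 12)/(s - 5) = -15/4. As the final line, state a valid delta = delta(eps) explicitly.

Suppose eps > 0. We want delta > 0 with 0 < |s − 9| < delta ⇒ |(-3s + 12)/(s - 5) + 15/4| < eps.
Combining over a common denominator, (-3s + 12)/(s - 5) + 15/4 = [(-3s + 12)·4 − (-15)·(s - 5)] / [4·(s - 5)] = 3(s − 9) / (4(s - 5)).
So |(-3s + 12)/(s - 5) + 15/4| = 3|s − 9| / (4·|s − 5|).
Require delta ≤ 2, so |s − 5| ≥ |4| − |s − 9| > 4 − 2 = 2.
Hence |(-3s + 12)/(s - 5) + 15/4| < 3|s − 9|/(4·2) = (3/8)|s − 9|, which is < eps once |s − 9| < (8/3)eps.
Take delta = min(2, (8/3)eps). Then 0 < |s − 9| < delta forces both bounds, so |(-3s + 12)/(s - 5) + 15/4| < eps.

delta = min(2, (8/3)eps)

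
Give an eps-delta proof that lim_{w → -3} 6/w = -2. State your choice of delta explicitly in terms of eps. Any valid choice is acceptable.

delta = min(3/2, (3/4)eps)

Let eps > 0 be given. We seek delta > 0 such that 0 < |w + 3| < delta implies |6/w + 2| < eps.
|6/w + 2| = 6·|-3 − w|/(3·|w|) = 6|w + 3|/(3|w|).
Restrict delta ≤ 3/2. Then |w + 3| < 3/2 gives |w| > 3/2, so 3|w| > 9/2.
Then |6/w + 2| < 6|w + 3|/(9/2), which is < eps when |w + 3| < (3/4)eps.
Take delta = min(3/2, (3/4)eps). Then 0 < |w + 3| < delta gives both |w + 3| < 3/2 and |w + 3| < (3/4)eps, so |6/w + 2| < eps.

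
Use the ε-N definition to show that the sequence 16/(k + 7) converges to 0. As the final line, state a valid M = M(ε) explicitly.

M = 16/ε

Let ε > 0 be given. For k ≥ 1, |16/(k + 7) − 0| = 16/(k + 7) ≤ 16/k.
We need 16/k < ε, i.e. k > 16/ε.
Take M = 16/ε. If k > M then |16/(k + 7)| ≤ 16/k < ε.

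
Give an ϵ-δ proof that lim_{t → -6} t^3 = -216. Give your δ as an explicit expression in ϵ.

δ = min(2, ϵ/148)

Suppose ϵ > 0. We seek δ > 0 with 0 < |t + 6| < δ ⇒ |t^3 + 216| < ϵ.
Factor: t^3 + 216 = (t + 6)(t^2 - 6t + 36), so |t^3 + 216| = |t + 6|·|t^2 - 6t + 36|.
Restrict δ ≤ 2. Then |t + 6| < 2 gives |t| < 8, so by the triangle inequality |t^2 - 6t + 36| ≤ 8^2 + 6·8 + 36 = 148.
Hence |t^3 + 216| ≤ 148|t + 6|, which is < ϵ once |t + 6| < ϵ/148.
Take δ = min(2, ϵ/148). If 0 < |t + 6| < δ then both bounds hold and |t^3 + 216| ≤ 148|t + 6| < 148·(ϵ/148) = ϵ.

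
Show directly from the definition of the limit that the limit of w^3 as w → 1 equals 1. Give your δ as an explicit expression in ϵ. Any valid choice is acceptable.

Let ϵ > 0. We seek δ > 0 with 0 < |w − 1| < δ ⇒ |w^3 − 1| < ϵ.
Factor: w^3 − 1 = (w − 1)(w^2 + w + 1), so |w^3 − 1| = |w − 1|·|w^2 + w + 1|.
Impose δ ≤ 1 so that |w| < 2; then |w^2 + w + 1| ≤ 7.
Hence |w^3 − 1| ≤ 7|w − 1|, which is < ϵ once |w − 1| < ϵ/7.
Take δ = min(1, ϵ/7). If 0 < |w − 1| < δ then both bounds hold and |w^3 − 1| ≤ 7|w − 1| < 7·(ϵ/7) = ϵ.

δ = min(1, ϵ/7)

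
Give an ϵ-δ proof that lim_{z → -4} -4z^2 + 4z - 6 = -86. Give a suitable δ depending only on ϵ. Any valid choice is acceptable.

δ = min(1, ϵ/40)

Let ϵ > 0. We want δ > 0 such that 0 < |z + 4| < δ implies |(-4z^2 + 4z - 6) + 86| < ϵ.
(-4z^2 + 4z - 6) + 86 = -4z^2 + 4z + 80 = (z + 4)(-4z + 20).
So |(-4z^2 + 4z - 6) + 86| = |z + 4|·|-4z + 20|.
Assume first that |z + 4| < 1, so |z| < 5. Then |-4z + 20| ≤ 4·5 + 20 = 40.
Hence |(-4z^2 + 4z - 6) + 86| ≤ 40|z + 4| < ϵ provided |z + 4| < ϵ/40.
Take δ = min(1, ϵ/40). Then 0 < |z + 4| < δ gives both |z + 4| < 1 and |z + 4| < ϵ/40, so |(-4z^2 + 4z - 6) + 86| < ϵ.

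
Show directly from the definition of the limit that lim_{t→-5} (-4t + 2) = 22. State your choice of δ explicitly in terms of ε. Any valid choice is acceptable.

δ = ε/4

Suppose ε > 0. We need δ > 0 so that 0 < |t + 5| < δ implies |(-4t + 2) − 22| < ε.
|(-4t + 2) − 22| = |-4t - 20| = 4|t + 5|.
So 4|t + 5| < ε exactly when |t + 5| < ε/4.
Choosing δ = ε/4 gives |(-4t + 2) − 22| = 4|t + 5| < ε whenever |t + 5| < δ.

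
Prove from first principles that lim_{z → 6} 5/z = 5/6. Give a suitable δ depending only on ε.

Let ε > 0 be given. We seek δ > 0 such that 0 < |z − 6| < δ implies |5/z − (5/6)| < ε.
|5/z − (5/6)| = 5·|6 − z|/(6·|z|) = 5|z − 6|/(6|z|).
Require δ ≤ 3 so that |z| > 6 − 3 = 3, hence 6|z| > 18.
Then |5/z − (5/6)| < 5|z − 6|/18, which is < ε when |z − 6| < (18/5)ε.
Take δ = min(3, (18/5)ε). Then 0 < |z − 6| < δ gives both |z − 6| < 3 and |z − 6| < (18/5)ε, so |5/z − (5/6)| < ε.

δ = min(3, (18/5)ε)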